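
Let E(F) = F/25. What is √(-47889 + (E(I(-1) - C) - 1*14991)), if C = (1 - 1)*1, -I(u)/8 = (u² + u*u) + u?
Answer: 2*I*√393002/5 ≈ 250.76*I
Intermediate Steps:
I(u) = -16*u² - 8*u (I(u) = -8*((u² + u*u) + u) = -8*((u² + u²) + u) = -8*(2*u² + u) = -8*(u + 2*u²) = -16*u² - 8*u)
C = 0 (C = 0*1 = 0)
E(F) = F/25 (E(F) = F*(1/25) = F/25)
√(-47889 + (E(I(-1) - C) - 1*14991)) = √(-47889 + ((-8*(-1)*(1 + 2*(-1)) - 1*0)/25 - 1*14991)) = √(-47889 + ((-8*(-1)*(1 - 2) + 0)/25 - 14991)) = √(-47889 + ((-8*(-1)*(-1) + 0)/25 - 14991)) = √(-47889 + ((-8 + 0)/25 - 14991)) = √(-47889 + ((1/25)*(-8) - 14991)) = √(-47889 + (-8/25 - 14991)) = √(-47889 - 374783/25) = √(-1572008/25) = 2*I*√393002/5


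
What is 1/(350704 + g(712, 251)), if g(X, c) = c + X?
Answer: 1/351667 ≈ 2.8436e-6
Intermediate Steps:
g(X, c) = X + c
1/(350704 + g(712, 251)) = 1/(350704 + (712 + 251)) = 1/(350704 + 963) = 1/351667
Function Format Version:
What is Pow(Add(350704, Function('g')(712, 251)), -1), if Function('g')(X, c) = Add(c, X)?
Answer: Rational(1, 351667) ≈ 2.8436e-6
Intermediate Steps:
Function('g')(X, c) = Add(X, c)
Pow(Add(350704, Function('g')(712, 251)), -1) = Pow(Add(350704, Add(712, 251)), -1) = Pow(Add(350704, 963), -1) = Pow(351667, -1) = Rational(1, 351667)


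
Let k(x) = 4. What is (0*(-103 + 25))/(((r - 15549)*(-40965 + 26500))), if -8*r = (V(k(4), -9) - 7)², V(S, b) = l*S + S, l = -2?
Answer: 0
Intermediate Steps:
V(S, b) = -S (V(S, b) = -2*S + S = -S)
r = -121/8 (r = -(-1*4 - 7)²/8 = -(-4 - 7)²/8 = -⅛*(-11)² = -⅛*121 = -121/8 ≈ -15.125)
(0*(-103 + 25))/(((r - 15549)*(-40965 + 26500))) = (0*(-103 + 25))/(((-121/8 - 15549)*(-40965 + 26500))) = (0*(-78))/((-124513/8*(-14465))) = 0/(1801080545/8) = 0*(8/1801080545) = 0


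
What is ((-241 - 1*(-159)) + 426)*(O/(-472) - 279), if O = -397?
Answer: -5645513/59 ≈ -95687.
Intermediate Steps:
((-241 - 1*(-159)) + 426)*(O/(-472) - 279) = ((-241 - 1*(-159)) + 426)*(-397/(-472) - 279) = ((-241 + 159) + 426)*(-397*(-1/472) - 279) = (-82 + 426)*(397/472 - 279) = 344*(-131291/472) = -5645513/59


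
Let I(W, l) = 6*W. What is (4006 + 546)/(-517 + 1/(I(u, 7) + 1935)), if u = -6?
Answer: -4322124/490891 ≈ -8.8047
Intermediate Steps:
(4006 + 546)/(-517 + 1/(I(u, 7) + 1935)) = (4006 + 546)/(-517 + 1/(6*(-6) + 1935)) = 4552/(-517 + 1/(-36 + 1935)) = 4552/(-517 + 1/1899) = 4552/(-981782/1899) = 4552*(-1899/981782) = -4322124/490891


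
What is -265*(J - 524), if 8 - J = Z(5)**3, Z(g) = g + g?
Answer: 401740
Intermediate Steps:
Z(g) = 2*g
J = -992 (J = 8 - (2*5)**3 = 8 - 1*10**3 = 8 - 1*1000 = 8 - 1000 = -992)
-265*(J - 524) = -265*(-992 - 524) = -265*(-1516) = 401740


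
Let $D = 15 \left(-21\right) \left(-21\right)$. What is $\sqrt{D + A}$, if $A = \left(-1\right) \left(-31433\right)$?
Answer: $4 \sqrt{2378} \approx 195.06$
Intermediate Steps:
$A = 31433$
$D = 6615$ ($D = \left(-315\right) \left(-21\right) = 6615$)
$\sqrt{D + A} = \sqrt{6615 + 31433} = \sqrt{38048} = 4 \sqrt{2378}$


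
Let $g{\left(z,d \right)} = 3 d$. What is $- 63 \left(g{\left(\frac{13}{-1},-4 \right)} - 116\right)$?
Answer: $8064$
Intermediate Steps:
$- 63 \left(g{\left(\frac{13}{-1},-4 \right)} - 116\right) = - 63 \left(3 \left(-4\right) - 116\right) = - 63 \left(-12 - 116\right) = \left(-63\right) \left(-128\right) = 8064$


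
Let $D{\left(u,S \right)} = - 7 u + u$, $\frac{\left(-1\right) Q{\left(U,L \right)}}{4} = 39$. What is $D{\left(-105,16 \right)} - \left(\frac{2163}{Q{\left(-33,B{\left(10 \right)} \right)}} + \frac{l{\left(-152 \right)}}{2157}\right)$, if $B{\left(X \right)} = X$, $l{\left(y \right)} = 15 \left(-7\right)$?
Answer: $\frac{24074659}{37388} \approx 643.91$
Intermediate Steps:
$l{\left(y \right)} = -105$
$Q{\left(U,L \right)} = -156$ ($Q{\left(U,L \right)} = \left(-4\right) 39 = -156$)
$D{\left(u,S \right)} = - 6 u$
$D{\left(-105,16 \right)} - \left(\frac{2163}{Q{\left(-33,B{\left(10 \right)} \right)}} + \frac{l{\left(-152 \right)}}{2157}\right) = \left(-6\right) \left(-105\right) - \left(\frac{2163}{-156} - \frac{105}{2157}\right) = 630 - \left(2163 \left(- \frac{1}{156}\right) - \frac{35}{719}\right) = 630 - \left(- \frac{721}{52} - \frac{35}{719}\right) = 630 - - \frac{520219}{37388} = 630 + \frac{520219}{37388} = \frac{24074659}{37388}$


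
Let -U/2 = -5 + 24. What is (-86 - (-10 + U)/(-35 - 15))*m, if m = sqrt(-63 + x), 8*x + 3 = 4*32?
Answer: -1087*I*sqrt(758)/50 ≈ -598.54*I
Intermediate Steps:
U = -38 (U = -2*(-5 + 24) = -2*19 = -38)
x = 125/8 (x = -3/8 + (4*32)/8 = -3/8 + (1/8)*128 = -3/8 + 16 = 125/8 ≈ 15.625)
m = I*sqrt(758)/4 (m = sqrt(-63 + 125/8) = sqrt(-379/8) = I*sqrt(758)/4 ≈ 6.8829*I)
(-86 - (-10 + U)/(-35 - 15))*m = (-86 - (-10 - 38)/(-35 - 15))*(I*sqrt(758)/4) = (-86 - (-48)/(-50))*(I*sqrt(758)/4) = (-86 - (-48)*(-1)/50)*(I*sqrt(758)/4) = (-86 - 1*24/25)*(I*sqrt(758)/4) = (-86 - 24/25)*(I*sqrt(758)/4) = -1087*I*sqrt(758)/50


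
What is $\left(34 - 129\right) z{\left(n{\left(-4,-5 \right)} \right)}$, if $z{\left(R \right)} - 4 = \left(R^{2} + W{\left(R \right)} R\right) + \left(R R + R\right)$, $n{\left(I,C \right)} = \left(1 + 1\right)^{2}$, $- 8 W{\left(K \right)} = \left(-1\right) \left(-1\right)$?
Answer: $- \frac{7505}{2} \approx -3752.5$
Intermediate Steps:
$W{\left(K \right)} = - \frac{1}{8}$ ($W{\left(K \right)} = - \frac{\left(-1\right) \left(-1\right)}{8} = \left(- \frac{1}{8}\right) 1 = - \frac{1}{8}$)
$n{\left(I,C \right)} = 4$ ($n{\left(I,C \right)} = 2^{2} = 4$)
$z{\left(R \right)} = 4 + 2 R^{2} + \frac{7 R}{8}$ ($z{\left(R \right)} = 4 + \left(\left(R^{2} - \frac{R}{8}\right) + \left(R R + R\right)\right) = 4 + \left(\left(R^{2} - \frac{R}{8}\right) + \left(R^{2} + R\right)\right) = 4 + \left(\left(R^{2} - \frac{R}{8}\right) + \left(R + R^{2}\right)\right) = 4 + \left(2 R^{2} + \frac{7 R}{8}\right) = 4 + 2 R^{2} + \frac{7 R}{8}$)
$\left(34 - 129\right) z{\left(n{\left(-4,-5 \right)} \right)} = \left(34 - 129\right) \left(4 + 2 \cdot 4^{2} + \frac{7}{8} \cdot 4\right) = \left(34 - 129\right) \left(4 + 2 \cdot 16 + \frac{7}{2}\right) = \left(34 - 129\right) \left(4 + 32 + \frac{7}{2}\right) = \left(-95\right) \frac{79}{2} = - \frac{7505}{2}$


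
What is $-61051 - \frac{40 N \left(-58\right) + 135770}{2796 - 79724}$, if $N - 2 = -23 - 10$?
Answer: $- \frac{2348161819}{38464} \approx -61048.0$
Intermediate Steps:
$N = -31$ ($N = 2 - 33 = -31$)
$-61051 - \frac{40 N \left(-58\right) + 135770}{2796 - 79724} = -61051 - \frac{40 \left(-31\right) \left(-58\right) + 135770}{2796 - 79724} = -61051 - \frac{\left(-1240\right) \left(-58\right) + 135770}{-76928} = -61051 - \left(71920 + 135770\right) \left(- \frac{1}{76928}\right) = -61051 - 207690 \left(- \frac{1}{76928}\right) = -61051 - - \frac{103845}{38464} = -61051 + \frac{103845}{38464} = - \frac{2348161819}{38464}$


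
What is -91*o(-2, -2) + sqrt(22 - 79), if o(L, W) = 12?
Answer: -1092 + I*sqrt(57) ≈ -1092.0 + 7.5498*I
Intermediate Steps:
-91*o(-2, -2) + sqrt(22 - 79) = -91*12 + sqrt(22 - 79) = -1092 + sqrt(-57) = -1092 + I*sqrt(57)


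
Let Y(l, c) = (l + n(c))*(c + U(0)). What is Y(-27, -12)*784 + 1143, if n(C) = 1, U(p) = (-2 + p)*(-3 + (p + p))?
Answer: 123447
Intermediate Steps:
U(p) = (-3 + 2*p)*(-2 + p) (U(p) = (-2 + p)*(-3 + 2*p) = (-3 + 2*p)*(-2 + p))
Y(l, c) = (1 + l)*(6 + c) (Y(l, c) = (l + 1)*(c + (6 - 7*0 + 2*0**2)) = (1 + l)*(c + (6 + 0 + 2*0)) = (1 + l)*(c + (6 + 0 + 0)) = (1 + l)*(c + 6) = (1 + l)*(6 + c))
Y(-27, -12)*784 + 1143 = (6 - 12 + 6*(-27) - 12*(-27))*784 + 1143 = (6 - 12 - 162 + 324)*784 + 1143 = 156*784 + 1143 = 122304 + 1143 = 123447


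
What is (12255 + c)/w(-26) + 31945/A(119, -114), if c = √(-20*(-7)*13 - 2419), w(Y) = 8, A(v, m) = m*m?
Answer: 39880385/25992 + I*√599/8 ≈ 1534.3 + 3.0593*I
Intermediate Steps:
A(v, m) = m²
c = I*√599 (c = √(140*13 - 2419) = √(1820 - 2419) = √(-599) = I*√599 ≈ 24.474*I)
(12255 + c)/w(-26) + 31945/A(119, -114) = (12255 + I*√599)/8 + 31945/((-114)²) = (12255 + I*√599)*(⅛) + 31945/12996 = (12255/8 + I*√599/8) + 31945*(1/12996) = (12255/8 + I*√599/8) + 31945/12996 = 39880385/25992 + I*√599/8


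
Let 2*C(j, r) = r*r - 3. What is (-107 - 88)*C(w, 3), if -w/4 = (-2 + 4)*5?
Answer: -585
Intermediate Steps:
w = -40 (w = -4*(-2 + 4)*5 = -8*5 = -4*10 = -40)
C(j, r) = -3/2 + r**2/2 (C(j, r) = (r*r - 3)/2 = (r**2 - 3)/2 = (-3 + r**2)/2 = -3/2 + r**2/2)
(-107 - 88)*C(w, 3) = (-107 - 88)*(-3/2 + (1/2)*3**2) = -195*(-3/2 + (1/2)*9) = -195*(-3/2 + 9/2) = -195*3 = -585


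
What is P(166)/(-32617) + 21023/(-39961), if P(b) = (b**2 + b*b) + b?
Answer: -2894671349/1303407937 ≈ -2.2208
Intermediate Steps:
P(b) = b + 2*b**2 (P(b) = (b**2 + b**2) + b = 2*b**2 + b = b + 2*b**2)
P(166)/(-32617) + 21023/(-39961) = (166*(1 + 2*166))/(-32617) + 21023/(-39961) = (166*(1 + 332))*(-1/32617) + 21023*(-1/39961) = (166*333)*(-1/32617) - 21023/39961 = 55278*(-1/32617) - 21023/39961 = -55278/32617 - 21023/39961 = -2894671349/1303407937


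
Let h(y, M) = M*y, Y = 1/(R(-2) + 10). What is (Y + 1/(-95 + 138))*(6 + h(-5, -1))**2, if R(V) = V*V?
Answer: 6897/602 ≈ 11.457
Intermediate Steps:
R(V) = V**2
Y = 1/14 (Y = 1/((-2)**2 + 10) = 1/(4 + 10) = 1/14 ≈ 0.071429)
(Y + 1/(-95 + 138))*(6 + h(-5, -1))**2 = (1/14 + 1/(-95 + 138))*(6 - 1*(-5))**2 = (1/14 + 1/43)*(6 + 5)**2 = (1/14 + 1/43)*11**2 = (57/602)*121 = 6897/602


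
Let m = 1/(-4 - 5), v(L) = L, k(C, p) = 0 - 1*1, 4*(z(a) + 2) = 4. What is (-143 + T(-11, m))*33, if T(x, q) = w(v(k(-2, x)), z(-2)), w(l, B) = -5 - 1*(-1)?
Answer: -4851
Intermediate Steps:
z(a) = -1 (z(a) = -2 + (¼)*4 = -2 + 1 = -1)
k(C, p) = -1 (k(C, p) = 0 - 1 = -1)
m = -⅑ (m = 1/(-9) = -⅑ ≈ -0.11111)
w(l, B) = -4 (w(l, B) = -5 + 1 = -4)
T(x, q) = -4
(-143 + T(-11, m))*33 = (-143 - 4)*33 = -147*33 = -4851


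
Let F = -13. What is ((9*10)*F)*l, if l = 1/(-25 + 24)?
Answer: 1170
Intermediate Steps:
l = -1 (l = 1/(-1) = -1)
((9*10)*F)*l = ((9*10)*(-13))*(-1) = (90*(-13))*(-1) = -1170*(-1) = 1170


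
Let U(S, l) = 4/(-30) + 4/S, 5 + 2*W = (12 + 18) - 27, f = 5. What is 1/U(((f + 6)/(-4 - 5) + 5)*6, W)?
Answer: 255/11 ≈ 23.182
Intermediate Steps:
W = -1 (W = -5/2 + ((12 + 18) - 27)/2 = -5/2 + (30 - 27)/2 = -5/2 + (½)*3 = -5/2 + 3/2 = -1)
U(S, l) = -2/15 + 4/S (U(S, l) = 4*(-1/30) + 4/S = -2/15 + 4/S)
1/U(((f + 6)/(-4 - 5) + 5)*6, W) = 1/(-2/15 + 4/((((5 + 6)/(-4 - 5) + 5)*6))) = 1/(-2/15 + 4/(((11/(-9) + 5)*6))) = 1/(-2/15 + 4/(((11*(-⅑) + 5)*6))) = 1/(-2/15 + 4/(((-11/9 + 5)*6))) = 1/(-2/15 + 4/(((34/9)*6))) = 1/(-2/15 + 4/(68/3)) = 1/(-2/15 + 4*(3/68)) = 1/(-2/15 + 3/17) = 1/(11/255) = 255/11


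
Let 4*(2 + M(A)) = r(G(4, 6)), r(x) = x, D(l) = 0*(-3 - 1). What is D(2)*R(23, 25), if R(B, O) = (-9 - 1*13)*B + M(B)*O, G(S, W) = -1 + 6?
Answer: 0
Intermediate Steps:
G(S, W) = 5
D(l) = 0 (D(l) = 0*(-4) = 0)
M(A) = -¾ (M(A) = -2 + (¼)*5 = -2 + 5/4 = -¾)
R(B, O) = -22*B - 3*O/4 (R(B, O) = (-9 - 1*13)*B - 3*O/4 = (-9 - 13)*B - 3*O/4 = -22*B - 3*O/4)
D(2)*R(23, 25) = 0*(-22*23 - ¾*25) = 0*(-506 - 75/4) = 0*(-2099/4) = 0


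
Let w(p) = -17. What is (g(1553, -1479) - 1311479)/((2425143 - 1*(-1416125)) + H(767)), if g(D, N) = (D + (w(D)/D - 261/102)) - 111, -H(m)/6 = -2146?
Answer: -69172709363/203506511488 ≈ -0.33990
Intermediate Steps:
H(m) = 12876 (H(m) = -6*(-2146) = 12876)
g(D, N) = -3861/34 + D - 17/D (g(D, N) = (D + (-17/D - 261/102)) - 111 = (D + (-17/D - 261*1/102)) - 111 = (D + (-17/D - 87/34)) - 111 = (D + (-87/34 - 17/D)) - 111 = (-87/34 + D - 17/D) - 111 = -3861/34 + D - 17/D)
(g(1553, -1479) - 1311479)/((2425143 - 1*(-1416125)) + H(767)) = ((-3861/34 + 1553 - 17/1553) - 1311479)/((2425143 - 1*(-1416125)) + 12876) = ((-3861/34 + 1553 - 17*1/1553) - 1311479)/((2425143 + 1416125) + 12876) = ((-3861/34 + 1553 - 17/1553) - 1311479)/(3841268 + 12876) = (76004795/52802 - 1311479)/3854144 = -69172709363/52802*1/3854144 = -69172709363/203506511488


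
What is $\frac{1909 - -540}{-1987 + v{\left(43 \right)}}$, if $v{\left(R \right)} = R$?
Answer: $- \frac{2449}{1944} \approx -1.2598$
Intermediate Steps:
$\frac{1909 - -540}{-1987 + v{\left(43 \right)}} = \frac{1909 - -540}{-1987 + 43} = \frac{1909 + 540}{-1944} = 2449 \left(- \frac{1}{1944}\right) = - \frac{2449}{1944}$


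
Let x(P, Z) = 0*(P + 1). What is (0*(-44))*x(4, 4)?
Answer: 0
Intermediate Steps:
x(P, Z) = 0 (x(P, Z) = 0*(1 + P) = 0)
(0*(-44))*x(4, 4) = (0*(-44))*0 = 0*0 = 0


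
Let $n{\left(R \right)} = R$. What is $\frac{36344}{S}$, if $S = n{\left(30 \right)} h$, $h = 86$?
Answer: $\frac{9086}{645} \approx 14.087$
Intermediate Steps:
$S = 2580$ ($S = 30 \cdot 86 = 2580$)
$\frac{36344}{S} = \frac{36344}{2580} = 36344 \cdot \frac{1}{2580} = \frac{9086}{645}$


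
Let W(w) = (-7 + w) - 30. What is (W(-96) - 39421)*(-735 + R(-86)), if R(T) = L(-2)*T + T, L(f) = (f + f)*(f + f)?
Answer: 86900138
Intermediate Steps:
W(w) = -37 + w
L(f) = 4*f² (L(f) = (2*f)*(2*f) = 4*f²)
R(T) = 17*T (R(T) = (4*(-2)²)*T + T = (4*4)*T + T = 16*T + T = 17*T)
(W(-96) - 39421)*(-735 + R(-86)) = ((-37 - 96) - 39421)*(-735 + 17*(-86)) = (-133 - 39421)*(-735 - 1462) = -39554*(-2197) = 86900138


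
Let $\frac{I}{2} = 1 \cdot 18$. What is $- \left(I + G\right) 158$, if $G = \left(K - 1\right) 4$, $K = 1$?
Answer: $-5688$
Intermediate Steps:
$I = 36$ ($I = 2 \cdot 1 \cdot 18 = 2 \cdot 18 = 36$)
$G = 0$ ($G = \left(1 - 1\right) 4 = 0 \cdot 4 = 0$)
$- \left(I + G\right) 158 = - \left(36 + 0\right) 158 = - 36 \cdot 158 = \left(-1\right) 5688 = -5688$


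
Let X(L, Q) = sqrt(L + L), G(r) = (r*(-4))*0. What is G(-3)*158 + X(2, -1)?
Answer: 2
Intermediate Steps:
G(r) = 0 (G(r) = -4*r*0 = 0)
X(L, Q) = sqrt(2)*sqrt(L) (X(L, Q) = sqrt(2*L) = sqrt(2)*sqrt(L))
G(-3)*158 + X(2, -1) = 0*158 + sqrt(2)*sqrt(2) = 0 + 2 = 2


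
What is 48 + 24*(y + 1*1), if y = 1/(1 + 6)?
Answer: 528/7 ≈ 75.429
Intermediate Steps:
y = ⅐ (y = 1/7 = ⅐ ≈ 0.14286)
48 + 24*(y + 1*1) = 48 + 24*(⅐ + 1*1) = 48 + 24*(⅐ + 1) = 48 + 24*(8/7) = 48 + 192/7 = 528/7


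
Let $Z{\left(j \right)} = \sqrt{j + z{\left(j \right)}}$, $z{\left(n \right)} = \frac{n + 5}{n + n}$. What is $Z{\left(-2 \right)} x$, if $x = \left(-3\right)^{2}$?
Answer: $\frac{9 i \sqrt{11}}{2} \approx 14.925 i$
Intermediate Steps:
$z{\left(n \right)} = \frac{5 + n}{2 n}$
$Z{\left(j \right)} = \sqrt{j + \frac{5 + j}{2 j}}$
$x = 9$
$Z{\left(-2 \right)} x = \frac{\sqrt{2 + 4 \left(-2\right) + \frac{10}{-2}}}{2} \cdot 9 = \frac{\sqrt{2 - 8 + 10 \left(- \frac{1}{2}\right)}}{2} \cdot 9 = \frac{\sqrt{2 - 8 - 5}}{2} \cdot 9 = \frac{\sqrt{-11}}{2} \cdot 9 = \frac{i \sqrt{11}}{2} \cdot 9 = \frac{9 i \sqrt{11}}{2}$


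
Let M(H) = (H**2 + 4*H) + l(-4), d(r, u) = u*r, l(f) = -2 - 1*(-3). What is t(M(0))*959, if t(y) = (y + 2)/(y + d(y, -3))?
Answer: -2877/2 ≈ -1438.5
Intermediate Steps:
l(f) = 1 (l(f) = -2 + 3 = 1)
d(r, u) = r*u
M(H) = 1 + H**2 + 4*H (M(H) = (H**2 + 4*H) + 1 = 1 + H**2 + 4*H)
t(y) = -(2 + y)/(2*y) (t(y) = (y + 2)/(y + y*(-3)) = (2 + y)/(y - 3*y) = (2 + y)/((-2*y)) = (2 + y)*(-1/(2*y)) = -(2 + y)/(2*y))
t(M(0))*959 = ((-2 - (1 + 0**2 + 4*0))/(2*(1 + 0**2 + 4*0)))*959 = ((-2 - (1 + 0 + 0))/(2*(1 + 0 + 0)))*959 = ((1/2)*(-2 - 1*1)/1)*959 = ((1/2)*1*(-2 - 1))*959 = ((1/2)*1*(-3))*959 = -3/2*959 = -2877/2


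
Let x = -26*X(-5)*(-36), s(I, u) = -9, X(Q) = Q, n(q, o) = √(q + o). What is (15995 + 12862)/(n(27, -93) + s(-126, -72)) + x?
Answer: -315891/49 - 9619*I*√66/49 ≈ -6446.8 - 1594.8*I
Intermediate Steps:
n(q, o) = √(o + q)
x = -4680 (x = -26*(-5)*(-36) = 130*(-36) = -4680)
(15995 + 12862)/(n(27, -93) + s(-126, -72)) + x = (15995 + 12862)/(√(-93 + 27) - 9) - 4680 = 28857/(√(-66) - 9) - 4680 = 28857/(I*√66 - 9) - 4680 = 28857/(-9 + I*√66) - 4680 = -4680 + 28857/(-9 + I*√66)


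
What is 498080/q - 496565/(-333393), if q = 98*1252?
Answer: 1493308715/269118339 ≈ 5.5489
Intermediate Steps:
q = 122696
498080/q - 496565/(-333393) = 498080/122696 - 496565/(-333393) = 498080*(1/122696) - 496565*(-1/333393) = 62260/15337 + 26135/17547 = 1493308715/269118339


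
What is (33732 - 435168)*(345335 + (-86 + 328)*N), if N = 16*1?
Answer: -140184261252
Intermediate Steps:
N = 16
(33732 - 435168)*(345335 + (-86 + 328)*N) = (33732 - 435168)*(345335 + (-86 + 328)*16) = -401436*(345335 + 242*16) = -401436*(345335 + 3872) = -401436*349207 = -140184261252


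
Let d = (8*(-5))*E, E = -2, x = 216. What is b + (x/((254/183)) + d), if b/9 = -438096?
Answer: -500713804/127 ≈ -3.9426e+6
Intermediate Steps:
b = -3942864 (b = 9*(-438096) = -3942864)
d = 80 (d = (8*(-5))*(-2) = -40*(-2) = 80)
b + (x/((254/183)) + d) = -3942864 + (216/(254/183) + 80) = -3942864 + ((183/254)*216 + 80) = -3942864 + (19764/127 + 80) = -3942864 + 29924/127 = -500713804/127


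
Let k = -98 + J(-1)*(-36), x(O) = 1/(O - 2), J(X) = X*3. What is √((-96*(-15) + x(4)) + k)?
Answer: √5802/2 ≈ 38.085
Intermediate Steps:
J(X) = 3*X
x(O) = 1/(-2 + O)
k = 10 (k = -98 + (3*(-1))*(-36) = -98 - 3*(-36) = -98 + 108 = 10)
√((-96*(-15) + x(4)) + k) = √((-96*(-15) + 1/(-2 + 4)) + 10) = √((1440 + 1/2) + 10) = √((1440 + ½) + 10) = √(2881/2 + 10) = √(2901/2) = √5802/2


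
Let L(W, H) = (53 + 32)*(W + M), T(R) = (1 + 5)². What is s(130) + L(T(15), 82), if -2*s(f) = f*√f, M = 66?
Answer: 8670 - 65*√130 ≈ 7928.9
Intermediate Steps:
T(R) = 36 (T(R) = 6² = 36)
s(f) = -f^(3/2)/2 (s(f) = -f*√f/2 = -f^(3/2)/2)
L(W, H) = 5610 + 85*W (L(W, H) = (53 + 32)*(W + 66) = 85*(66 + W) = 5610 + 85*W)
s(130) + L(T(15), 82) = -65*√130 + (5610 + 85*36) = -65*√130 + (5610 + 3060) = -65*√130 + 8670 = 8670 - 65*√130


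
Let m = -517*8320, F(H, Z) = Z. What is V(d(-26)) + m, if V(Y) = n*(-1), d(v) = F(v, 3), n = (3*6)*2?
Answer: -4301476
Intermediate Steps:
n = 36 (n = 18*2 = 36)
m = -4301440
d(v) = 3
V(Y) = -36 (V(Y) = 36*(-1) = -36)
V(d(-26)) + m = -36 - 4301440 = -4301476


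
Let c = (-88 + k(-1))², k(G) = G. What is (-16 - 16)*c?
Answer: -253472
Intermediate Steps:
c = 7921 (c = (-88 - 1)² = (-89)² = 7921)
(-16 - 16)*c = (-16 - 16)*7921 = -32*7921 = -253472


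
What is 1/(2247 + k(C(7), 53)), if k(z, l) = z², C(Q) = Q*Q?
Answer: 1/4648 ≈ 0.00021515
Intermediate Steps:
C(Q) = Q²
1/(2247 + k(C(7), 53)) = 1/(2247 + (7²)²) = 1/(2247 + 49²) = 1/(2247 + 2401) = 1/4648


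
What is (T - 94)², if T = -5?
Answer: 9801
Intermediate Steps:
(T - 94)² = (-5 - 94)² = (-99)² = 9801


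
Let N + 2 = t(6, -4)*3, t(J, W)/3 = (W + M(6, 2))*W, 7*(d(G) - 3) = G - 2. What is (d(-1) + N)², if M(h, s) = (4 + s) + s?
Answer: 1008016/49 ≈ 20572.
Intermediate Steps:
M(h, s) = 4 + 2*s
d(G) = 19/7 + G/7 (d(G) = 3 + (G - 2)/7 = 3 + (-2 + G)/7 = 3 + (-2/7 + G/7) = 19/7 + G/7)
t(J, W) = 3*W*(8 + W) (t(J, W) = 3*((W + (4 + 2*2))*W) = 3*((W + (4 + 4))*W) = 3*((W + 8)*W) = 3*((8 + W)*W) = 3*(W*(8 + W)) = 3*W*(8 + W))
N = -146 (N = -2 + (3*(-4)*(8 - 4))*3 = -2 + (3*(-4)*4)*3 = -2 - 48*3 = -2 - 144 = -146)
(d(-1) + N)² = ((19/7 + (⅐)*(-1)) - 146)² = ((19/7 - ⅐) - 146)² = (18/7 - 146)² = (-1004/7)² = 1008016/49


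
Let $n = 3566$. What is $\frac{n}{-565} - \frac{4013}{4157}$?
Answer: $- \frac{17091207}{2348705} \approx -7.2769$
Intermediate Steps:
$\frac{n}{-565} - \frac{4013}{4157} = \frac{3566}{-565} - \frac{4013}{4157} = 3566 \left(- \frac{1}{565}\right) - \frac{4013}{4157} = - \frac{3566}{565} - \frac{4013}{4157} = - \frac{17091207}{2348705}$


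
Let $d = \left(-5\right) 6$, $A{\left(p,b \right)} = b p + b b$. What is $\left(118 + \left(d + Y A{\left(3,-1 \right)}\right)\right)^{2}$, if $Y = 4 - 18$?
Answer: $13456$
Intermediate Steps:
$Y = -14$ ($Y = 4 - 18 = -14$)
$A{\left(p,b \right)} = b^{2} + b p$ ($A{\left(p,b \right)} = b p + b^{2} = b^{2} + b p$)
$d = -30$
$\left(118 + \left(d + Y A{\left(3,-1 \right)}\right)\right)^{2} = \left(118 - \left(30 + 14 \left(- (-1 + 3)\right)\right)\right)^{2} = \left(118 - \left(30 + 14 \left(\left(-1\right) 2\right)\right)\right)^{2} = \left(118 - 2\right)^{2} = 116^{2} = 13456$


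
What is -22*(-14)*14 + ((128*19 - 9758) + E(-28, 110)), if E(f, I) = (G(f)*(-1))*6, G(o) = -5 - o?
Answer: -3152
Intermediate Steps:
E(f, I) = 30 + 6*f (E(f, I) = ((-5 - f)*(-1))*6 = (5 + f)*6 = 30 + 6*f)
-22*(-14)*14 + ((128*19 - 9758) + E(-28, 110)) = -22*(-14)*14 + ((128*19 - 9758) + (30 + 6*(-28))) = 308*14 + ((2432 - 9758) + (30 - 168)) = 4312 + (-7326 - 138) = 4312 - 7464 = -3152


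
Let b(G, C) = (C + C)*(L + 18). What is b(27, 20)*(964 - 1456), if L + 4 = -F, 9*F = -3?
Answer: -282080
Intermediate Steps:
F = -⅓ (F = (⅑)*(-3) = -⅓ ≈ -0.33333)
L = -11/3 (L = -4 - 1*(-⅓) = -4 + ⅓ = -11/3 ≈ -3.6667)
b(G, C) = 86*C/3 (b(G, C) = (C + C)*(-11/3 + 18) = (2*C)*(43/3) = 86*C/3)
b(27, 20)*(964 - 1456) = ((86/3)*20)*(964 - 1456) = (1720/3)*(-492) = -282080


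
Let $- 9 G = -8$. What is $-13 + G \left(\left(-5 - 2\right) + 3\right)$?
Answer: $- \frac{149}{9} \approx -16.556$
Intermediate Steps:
$G = \frac{8}{9}$ ($G = \left(- \frac{1}{9}\right) \left(-8\right) = \frac{8}{9} \approx 0.88889$)
$-13 + G \left(\left(-5 - 2\right) + 3\right) = -13 + \frac{8 \left(\left(-5 - 2\right) + 3\right)}{9} = -13 + \frac{8 \left(-7 + 3\right)}{9} = -13 + \frac{8}{9} \left(-4\right) = -13 - \frac{32}{9} = - \frac{149}{9}$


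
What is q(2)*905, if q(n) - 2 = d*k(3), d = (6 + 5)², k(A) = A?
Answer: 330325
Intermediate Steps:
d = 121 (d = 11² = 121)
q(n) = 365 (q(n) = 2 + 121*3 = 2 + 363 = 365)
q(2)*905 = 365*905 = 330325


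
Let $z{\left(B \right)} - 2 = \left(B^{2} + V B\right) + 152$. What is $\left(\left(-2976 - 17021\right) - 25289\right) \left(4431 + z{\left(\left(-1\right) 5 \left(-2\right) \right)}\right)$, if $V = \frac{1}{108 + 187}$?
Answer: $- \frac{12517820262}{59} \approx -2.1217 \cdot 10^{8}$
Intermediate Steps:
$V = \frac{1}{295} \approx 0.0033898$
$z{\left(B \right)} = 154 + B^{2} + \frac{B}{295}$ ($z{\left(B \right)} = 2 + \left(\left(B^{2} + \frac{B}{295}\right) + 152\right) = 2 + \left(152 + B^{2} + \frac{B}{295}\right) = 154 + B^{2} + \frac{B}{295}$)
$\left(\left(-2976 - 17021\right) - 25289\right) \left(4431 + z{\left(\left(-1\right) 5 \left(-2\right) \right)}\right) = \left(\left(-2976 - 17021\right) - 25289\right) \left(4431 + \left(154 + \left(\left(-1\right) 5 \left(-2\right)\right)^{2} + \frac{\left(-1\right) 5 \left(-2\right)}{295}\right)\right) = \left(-19997 - 25289\right) \left(4431 + \left(154 + \left(\left(-5\right) \left(-2\right)\right)^{2} + \frac{\left(-5\right) \left(-2\right)}{295}\right)\right) = - 45286 \left(4431 + \left(154 + 10^{2} + \frac{1}{295} \cdot 10\right)\right) = - 45286 \left(4431 + \left(154 + 100 + \frac{2}{59}\right)\right) = - 45286 \left(4431 + \frac{14988}{59}\right) = \left(-45286\right) \frac{276417}{59} = - \frac{12517820262}{59}$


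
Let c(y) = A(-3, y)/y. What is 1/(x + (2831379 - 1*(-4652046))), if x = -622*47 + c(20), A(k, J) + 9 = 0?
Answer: 20/149083811 ≈ 1.3415e-7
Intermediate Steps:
A(k, J) = -9 (A(k, J) = -9 + 0 = -9)
c(y) = -9/y
x = -584689/20 (x = -622*47 - 9/20 = -29234 - 9*1/20 = -29234 - 9/20 = -584689/20 ≈ -29234.)
1/(x + (2831379 - 1*(-4652046))) = 1/(-584689/20 + (2831379 - 1*(-4652046))) = 1/(-584689/20 + (2831379 + 4652046)) = 1/(-584689/20 + 7483425) = 1/(149083811/20) = 20/149083811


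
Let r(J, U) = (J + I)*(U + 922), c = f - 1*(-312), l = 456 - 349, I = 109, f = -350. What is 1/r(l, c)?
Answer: 1/190944 ≈ 5.2371e-6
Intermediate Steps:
l = 107
c = -38 (c = -350 - 1*(-312) = -350 + 312 = -38)
r(J, U) = (109 + J)*(922 + U) (r(J, U) = (J + 109)*(U + 922) = (109 + J)*(922 + U))
1/r(l, c) = 1/(100498 + 109*(-38) + 922*107 + 107*(-38)) = 1/(100498 - 4142 + 98654 - 4066) = 1/190944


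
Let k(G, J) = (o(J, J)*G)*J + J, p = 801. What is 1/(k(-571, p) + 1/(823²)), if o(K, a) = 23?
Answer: -677329/7124642226827 ≈ -9.5068e-8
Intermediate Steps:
k(G, J) = J + 23*G*J (k(G, J) = (23*G)*J + J = 23*G*J + J = J + 23*G*J)
1/(k(-571, p) + 1/(823²)) = 1/(801*(1 + 23*(-571)) + 1/(823²)) = 1/(801*(1 - 13133) + 1/677329) = 1/(801*(-13132) + 1/677329) = 1/(-10518732 + 1/677329) = 1/(-7124642226827/677329) = -677329/7124642226827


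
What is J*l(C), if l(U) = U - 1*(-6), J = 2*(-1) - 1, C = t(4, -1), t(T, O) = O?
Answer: -15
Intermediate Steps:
C = -1
J = -3 (J = -2 - 1 = -3)
l(U) = 6 + U (l(U) = U + 6 = 6 + U)
J*l(C) = -3*(6 - 1) = -3*5 = -15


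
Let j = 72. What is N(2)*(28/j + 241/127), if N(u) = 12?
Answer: 10454/381 ≈ 27.438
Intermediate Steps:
N(2)*(28/j + 241/127) = 12*(28/72 + 241/127) = 12*(28*(1/72) + 241*(1/127)) = 12*(7/18 + 241/127) = 12*(5227/2286) = 10454/381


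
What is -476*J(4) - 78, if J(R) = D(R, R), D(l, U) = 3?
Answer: -1506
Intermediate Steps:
J(R) = 3
-476*J(4) - 78 = -476*3 - 78 = -1428 - 78 = -1506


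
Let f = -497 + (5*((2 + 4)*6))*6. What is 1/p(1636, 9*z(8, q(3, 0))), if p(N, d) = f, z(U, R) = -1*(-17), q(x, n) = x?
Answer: 1/583 ≈ 0.0017153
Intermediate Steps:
z(U, R) = 17
f = 583 (f = -497 + (5*(6*6))*6 = -497 + (5*36)*6 = -497 + 180*6 = -497 + 1080 = 583)
p(N, d) = 583
1/p(1636, 9*z(8, q(3, 0))) = 1/583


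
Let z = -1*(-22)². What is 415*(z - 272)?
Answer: -313740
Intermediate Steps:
z = -484 (z = -1*484 = -484)
415*(z - 272) = 415*(-484 - 272) = 415*(-756) = -313740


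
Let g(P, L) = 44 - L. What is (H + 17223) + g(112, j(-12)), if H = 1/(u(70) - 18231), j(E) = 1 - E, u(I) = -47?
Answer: 315368611/18278 ≈ 17254.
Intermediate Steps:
H = -1/18278 (H = 1/(-47 - 18231) = 1/(-18278) = -1/18278 ≈ -5.4711e-5)
(H + 17223) + g(112, j(-12)) = (-1/18278 + 17223) + (44 - (1 - 1*(-12))) = 314801993/18278 + (44 - (1 + 12)) = 314801993/18278 + (44 - 1*13) = 314801993/18278 + (44 - 13) = 314801993/18278 + 31 = 315368611/18278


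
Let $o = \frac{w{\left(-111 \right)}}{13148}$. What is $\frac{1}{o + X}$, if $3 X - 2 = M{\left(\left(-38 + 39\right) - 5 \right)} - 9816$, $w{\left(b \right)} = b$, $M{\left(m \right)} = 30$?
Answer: $- \frac{39444}{128640365} \approx -0.00030662$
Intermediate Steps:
$X = - \frac{9784}{3}$ ($X = \frac{2}{3} + \frac{30 - 9816}{3} = \frac{2}{3} + \frac{1}{3} \left(-9786\right) = \frac{2}{3} - 3262 = - \frac{9784}{3} \approx -3261.3$)
$o = - \frac{111}{13148} \approx -0.0084423$
$\frac{1}{o + X} = \frac{1}{- \frac{111}{13148} - \frac{9784}{3}} = \frac{1}{- \frac{128640365}{39444}} = - \frac{39444}{128640365}$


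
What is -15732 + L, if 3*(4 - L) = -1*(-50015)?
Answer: -97199/3 ≈ -32400.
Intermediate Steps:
L = -50003/3 (L = 4 - (-1)*(-50015)/3 = 4 - ⅓*50015 = 4 - 50015/3 = -50003/3 ≈ -16668.)
-15732 + L = -15732 - 50003/3 = -97199/3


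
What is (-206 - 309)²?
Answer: 265225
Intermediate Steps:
(-206 - 309)² = (-515)² = 265225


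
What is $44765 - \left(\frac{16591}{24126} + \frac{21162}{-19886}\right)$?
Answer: $\frac{10738534190663}{239884818} \approx 44765.0$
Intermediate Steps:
$44765 - \left(\frac{16591}{24126} + \frac{21162}{-19886}\right) = 44765 - \left(16591 \cdot \frac{1}{24126} + 21162 \left(- \frac{1}{19886}\right)\right) = 44765 - \left(\frac{16591}{24126} - \frac{10581}{9943}\right) = 44765 - - \frac{90312893}{239884818} = 44765 + \frac{90312893}{239884818} = \frac{10738534190663}{239884818}$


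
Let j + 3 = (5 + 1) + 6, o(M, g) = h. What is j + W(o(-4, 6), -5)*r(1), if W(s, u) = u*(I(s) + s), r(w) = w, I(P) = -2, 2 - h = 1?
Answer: 14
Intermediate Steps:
h = 1 (h = 2 - 1*1 = 2 - 1 = 1)
o(M, g) = 1
W(s, u) = u*(-2 + s)
j = 9 (j = -3 + ((5 + 1) + 6) = -3 + (6 + 6) = -3 + 12 = 9)
j + W(o(-4, 6), -5)*r(1) = 9 - 5*(-2 + 1)*1 = 9 - 5*(-1)*1 = 9 + 5*1 = 9 + 5 = 14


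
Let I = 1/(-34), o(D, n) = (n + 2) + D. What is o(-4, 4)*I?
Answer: -1/17 ≈ -0.058824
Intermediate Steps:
o(D, n) = 2 + D + n (o(D, n) = (2 + n) + D = 2 + D + n)
I = -1/34 ≈ -0.029412
o(-4, 4)*I = (2 - 4 + 4)*(-1/34) = 2*(-1/34) = -1/17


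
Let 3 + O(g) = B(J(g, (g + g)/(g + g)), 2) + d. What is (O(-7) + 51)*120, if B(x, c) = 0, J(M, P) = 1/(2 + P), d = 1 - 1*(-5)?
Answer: 6480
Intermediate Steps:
d = 6 (d = 1 + 5 = 6)
O(g) = 3 (O(g) = -3 + (0 + 6) = -3 + 6 = 3)
(O(-7) + 51)*120 = (3 + 51)*120 = 54*120 = 6480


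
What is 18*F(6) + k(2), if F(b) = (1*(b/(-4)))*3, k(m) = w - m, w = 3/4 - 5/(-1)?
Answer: -309/4 ≈ -77.250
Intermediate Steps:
w = 23/4 (w = 3*(¼) - 5*(-1) = ¾ + 5 = 23/4 ≈ 5.7500)
k(m) = 23/4 - m
F(b) = -3*b/4 (F(b) = (1*(b*(-¼)))*3 = (1*(-b/4))*3 = -b/4*3 = -3*b/4)
18*F(6) + k(2) = 18*(-¾*6) + (23/4 - 1*2) = 18*(-9/2) + (23/4 - 2) = -81 + 15/4 = -309/4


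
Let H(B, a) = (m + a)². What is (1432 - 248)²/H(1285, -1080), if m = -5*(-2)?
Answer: 350464/286225 ≈ 1.2244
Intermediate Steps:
m = 10
H(B, a) = (10 + a)²
(1432 - 248)²/H(1285, -1080) = (1432 - 248)²/((10 - 1080)²) = 1184²/((-1070)²) = 1401856/1144900 = 1401856*(1/1144900) = 350464/286225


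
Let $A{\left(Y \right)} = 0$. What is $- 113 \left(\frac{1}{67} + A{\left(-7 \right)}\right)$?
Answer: $- \frac{113}{67} \approx -1.6866$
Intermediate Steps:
$- 113 \left(\frac{1}{67} + A{\left(-7 \right)}\right) = - 113 \left(\frac{1}{67} + 0\right) = \left(-113\right) \frac{1}{67} = - \frac{113}{67}$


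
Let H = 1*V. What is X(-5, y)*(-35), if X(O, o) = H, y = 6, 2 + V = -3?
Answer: 175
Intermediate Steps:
V = -5 (V = -2 - 3 = -5)
H = -5 (H = 1*(-5) = -5)
X(O, o) = -5
X(-5, y)*(-35) = -5*(-35) = 175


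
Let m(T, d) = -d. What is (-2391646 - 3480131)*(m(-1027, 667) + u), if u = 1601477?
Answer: -9399599339370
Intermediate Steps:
(-2391646 - 3480131)*(m(-1027, 667) + u) = (-2391646 - 3480131)*(-1*667 + 1601477) = -5871777*(-667 + 1601477) = -5871777*1600810 = -9399599339370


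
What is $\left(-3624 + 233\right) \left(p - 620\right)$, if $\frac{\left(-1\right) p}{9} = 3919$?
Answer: $121706381$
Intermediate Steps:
$p = -35271$ ($p = \left(-9\right) 3919 = -35271$)
$\left(-3624 + 233\right) \left(p - 620\right) = \left(-3624 + 233\right) \left(-35271 - 620\right) = \left(-3391\right) \left(-35891\right) = 121706381$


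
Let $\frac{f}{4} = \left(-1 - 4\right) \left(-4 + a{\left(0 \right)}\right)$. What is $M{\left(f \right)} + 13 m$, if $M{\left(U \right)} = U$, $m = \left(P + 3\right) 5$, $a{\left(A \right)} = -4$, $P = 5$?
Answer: $680$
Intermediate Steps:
$f = 160$ ($f = 4 \left(-1 - 4\right) \left(-4 - 4\right) = 4 \left(\left(-5\right) \left(-8\right)\right) = 4 \cdot 40 = 160$)
$m = 40$ ($m = \left(5 + 3\right) 5 = 8 \cdot 5 = 40$)
$M{\left(f \right)} + 13 m = 160 + 13 \cdot 40 = 160 + 520 = 680$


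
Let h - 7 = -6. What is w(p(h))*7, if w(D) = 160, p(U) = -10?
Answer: 1120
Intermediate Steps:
h = 1 (h = 7 - 6 = 1)
w(p(h))*7 = 160*7 = 1120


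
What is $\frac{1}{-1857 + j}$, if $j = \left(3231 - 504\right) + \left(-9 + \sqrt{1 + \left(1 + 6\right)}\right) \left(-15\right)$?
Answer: $\frac{67}{67215} + \frac{2 \sqrt{2}}{67215} \approx 0.0010389$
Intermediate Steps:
$j = 2862 - 30 \sqrt{2}$ ($j = 2727 + \left(-9 + \sqrt{1 + 7}\right) \left(-15\right) = 2727 + \left(-9 + \sqrt{8}\right) \left(-15\right) = 2727 + \left(-9 + 2 \sqrt{2}\right) \left(-15\right) = 2727 + \left(135 - 30 \sqrt{2}\right) = 2862 - 30 \sqrt{2} \approx 2819.6$)
$\frac{1}{-1857 + j} = \frac{1}{-1857 + \left(2862 - 30 \sqrt{2}\right)} = \frac{1}{1005 - 30 \sqrt{2}}$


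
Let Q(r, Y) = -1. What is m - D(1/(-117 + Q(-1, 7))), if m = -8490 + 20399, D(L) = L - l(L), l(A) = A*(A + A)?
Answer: 41455259/3481 ≈ 11909.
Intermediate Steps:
l(A) = 2*A**2 (l(A) = A*(2*A) = 2*A**2)
D(L) = L - 2*L**2
m = 11909
m - D(1/(-117 + Q(-1, 7))) = 11909 - (1 - 2/(-117 - 1))/(-117 - 1) = 11909 - (1 - 2/(-118))/(-118) = 11909 - (-1)*(1 - 2*(-1/118))/118 = 11909 - (-1)*(1 + 1/59)/118 = 11909 - (-1)*60/(118*59) = 11909 - 1*(-30/3481) = 11909 + 30/3481 = 41455259/3481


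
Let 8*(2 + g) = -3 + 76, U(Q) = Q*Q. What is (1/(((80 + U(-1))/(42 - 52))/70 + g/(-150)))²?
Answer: 7840000/208849 ≈ 37.539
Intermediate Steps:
U(Q) = Q²
g = 57/8 (g = -2 + (-3 + 76)/8 = -2 + (⅛)*73 = -2 + 73/8 = 57/8 ≈ 7.1250)
(1/(((80 + U(-1))/(42 - 52))/70 + g/(-150)))² = (1/(((80 + (-1)²)/(42 - 52))/70 + (57/8)/(-150)))² = (1/(((80 + 1)/(-10))*(1/70) + (57/8)*(-1/150)))² = (1/((81*(-⅒))*(1/70) - 19/400))² = (1/(-81/10*1/70 - 19/400))² = (1/(-81/700 - 19/400))² = (1/(-457/2800))² = (-2800/457)² = 7840000/208849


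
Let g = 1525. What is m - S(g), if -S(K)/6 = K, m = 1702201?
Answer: 1711351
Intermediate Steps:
S(K) = -6*K
m - S(g) = 1702201 - (-6)*1525 = 1702201 - 1*(-9150) = 1702201 + 9150 = 1711351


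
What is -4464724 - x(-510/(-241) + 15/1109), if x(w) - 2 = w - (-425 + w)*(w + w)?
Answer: -319056330282694431/71432718361 ≈ -4.4665e+6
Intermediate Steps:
x(w) = 2 + w - 2*w*(-425 + w) (x(w) = 2 + (w - (-425 + w)*(w + w)) = 2 + (w - (-425 + w)*2*w) = 2 + (w - 2*w*(-425 + w)) = 2 + w - 2*w*(-425 + w))
-4464724 - x(-510/(-241) + 15/1109) = -4464724 - (2 - 2*(-510/(-241) + 15/1109)² + 851*(-510/(-241) + 15/1109)) = -4464724 - (2 - 2*(-510*(-1/241) + 15*(1/1109))² + 851*(-510*(-1/241) + 15*(1/1109))) = -4464724 - (2 - 2*(510/241 + 15/1109)² + 851*(510/241 + 15/1109)) = -4464724 - (2 - 2*(569205/267269)² + 851*(569205/267269)) = -4464724 - (2 - 2*323994332025/71432718361 + 484393455/267269) = -4464724 - (2 - 647988664050/71432718361 + 484393455/267269) = -4464724 - 1*128958231097067/71432718361 = -4464724 - 128958231097067/71432718361 = -319056330282694431/71432718361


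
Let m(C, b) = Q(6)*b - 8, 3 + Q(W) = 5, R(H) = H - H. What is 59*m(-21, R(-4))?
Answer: -472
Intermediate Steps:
R(H) = 0
Q(W) = 2 (Q(W) = -3 + 5 = 2)
m(C, b) = -8 + 2*b (m(C, b) = 2*b - 8 = -8 + 2*b)
59*m(-21, R(-4)) = 59*(-8 + 2*0) = 59*(-8 + 0) = 59*(-8) = -472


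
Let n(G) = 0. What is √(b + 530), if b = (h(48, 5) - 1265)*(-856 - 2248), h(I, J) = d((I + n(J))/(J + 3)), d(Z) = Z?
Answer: 3*√434274 ≈ 1977.0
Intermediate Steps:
h(I, J) = I/(3 + J) (h(I, J) = (I + 0)/(J + 3) = I/(3 + J))
b = 3907936 (b = (48/(3 + 5) - 1265)*(-856 - 2248) = (48/8 - 1265)*(-3104) = (48*(⅛) - 1265)*(-3104) = (6 - 1265)*(-3104) = -1259*(-3104) = 3907936)
√(b + 530) = √(3907936 + 530) = √3908466 = 3*√434274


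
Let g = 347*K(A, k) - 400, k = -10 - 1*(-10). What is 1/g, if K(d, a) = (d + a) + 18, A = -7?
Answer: 1/3417 ≈ 0.00029265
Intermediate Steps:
k = 0 (k = -10 + 10 = 0)
K(d, a) = 18 + a + d (K(d, a) = (a + d) + 18 = 18 + a + d)
g = 3417 (g = 347*(18 + 0 - 7) - 400 = 347*11 - 400 = 3817 - 400 = 3417)
1/g = 1/3417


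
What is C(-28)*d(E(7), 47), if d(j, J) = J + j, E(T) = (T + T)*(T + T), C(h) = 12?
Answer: 2916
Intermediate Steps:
E(T) = 4*T² (E(T) = (2*T)*(2*T) = 4*T²)
C(-28)*d(E(7), 47) = 12*(47 + 4*7²) = 12*(47 + 4*49) = 12*(47 + 196) = 12*243 = 2916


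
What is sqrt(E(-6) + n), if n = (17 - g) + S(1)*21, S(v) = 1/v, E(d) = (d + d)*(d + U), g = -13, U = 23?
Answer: 3*I*sqrt(17) ≈ 12.369*I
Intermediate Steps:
E(d) = 2*d*(23 + d) (E(d) = (d + d)*(d + 23) = (2*d)*(23 + d) = 2*d*(23 + d))
S(v) = 1/v
n = 51 (n = (17 - 1*(-13)) + 21/1 = (17 + 13) + 1*21 = 30 + 21 = 51)
sqrt(E(-6) + n) = sqrt(2*(-6)*(23 - 6) + 51) = sqrt(2*(-6)*17 + 51) = sqrt(-204 + 51) = sqrt(-153) = 3*I*sqrt(17)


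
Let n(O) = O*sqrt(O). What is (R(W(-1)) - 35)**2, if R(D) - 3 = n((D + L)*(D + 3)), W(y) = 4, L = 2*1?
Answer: 75112 - 2688*sqrt(42) ≈ 57692.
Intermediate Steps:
L = 2
n(O) = O**(3/2)
R(D) = 3 + ((2 + D)*(3 + D))**(3/2) (R(D) = 3 + ((D + 2)*(D + 3))**(3/2) = 3 + ((2 + D)*(3 + D))**(3/2))
(R(W(-1)) - 35)**2 = ((3 + (6 + 4**2 + 5*4)**(3/2)) - 35)**2 = ((3 + (6 + 16 + 20)**(3/2)) - 35)**2 = ((3 + 42**(3/2)) - 35)**2 = ((3 + 42*sqrt(42)) - 35)**2 = (-32 + 42*sqrt(42))**2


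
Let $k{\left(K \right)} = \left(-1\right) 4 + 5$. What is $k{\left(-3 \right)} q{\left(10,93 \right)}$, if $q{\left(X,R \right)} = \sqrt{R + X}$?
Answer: $\sqrt{103} \approx 10.149$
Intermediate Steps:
$k{\left(K \right)} = 1$ ($k{\left(K \right)} = -4 + 5 = 1$)
$k{\left(-3 \right)} q{\left(10,93 \right)} = 1 \sqrt{93 + 10} = 1 \sqrt{103} = \sqrt{103}$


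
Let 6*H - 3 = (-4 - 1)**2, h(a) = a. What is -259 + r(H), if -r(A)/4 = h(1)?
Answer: -263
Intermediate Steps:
H = 14/3 (H = 1/2 + (-4 - 1)**2/6 = 1/2 + (1/6)*(-5)**2 = 1/2 + (1/6)*25 = 1/2 + 25/6 = 14/3 ≈ 4.6667)
r(A) = -4 (r(A) = -4*1 = -4)
-259 + r(H) = -259 - 4 = -263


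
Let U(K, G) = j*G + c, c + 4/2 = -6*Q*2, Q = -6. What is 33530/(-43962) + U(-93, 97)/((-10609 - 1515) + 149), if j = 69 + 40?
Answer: -434704658/263222475 ≈ -1.6515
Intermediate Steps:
j = 109
c = 70 (c = -2 - 6*(-6)*2 = -2 + 36*2 = -2 + 72 = 70)
U(K, G) = 70 + 109*G (U(K, G) = 109*G + 70 = 70 + 109*G)
33530/(-43962) + U(-93, 97)/((-10609 - 1515) + 149) = 33530/(-43962) + (70 + 109*97)/((-10609 - 1515) + 149) = 33530*(-1/43962) + (70 + 10573)/(-12124 + 149) = -16765/21981 + 10643/(-11975) = -16765/21981 + 10643*(-1/11975) = -16765/21981 - 10643/11975 = -434704658/263222475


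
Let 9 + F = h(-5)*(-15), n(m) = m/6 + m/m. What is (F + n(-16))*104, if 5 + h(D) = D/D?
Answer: 15392/3 ≈ 5130.7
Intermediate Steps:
h(D) = -4 (h(D) = -5 + D/D = -5 + 1 = -4)
n(m) = 1 + m/6 (n(m) = m*(⅙) + 1 = m/6 + 1 = 1 + m/6)
F = 51 (F = -9 - 4*(-15) = -9 + 60 = 51)
(F + n(-16))*104 = (51 + (1 + (⅙)*(-16)))*104 = (51 + (1 - 8/3))*104 = (51 - 5/3)*104 = (148/3)*104 = 15392/3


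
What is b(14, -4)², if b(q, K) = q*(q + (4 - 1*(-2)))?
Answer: 78400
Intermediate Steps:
b(q, K) = q*(6 + q) (b(q, K) = q*(q + (4 + 2)) = q*(q + 6) = q*(6 + q))
b(14, -4)² = (14*(6 + 14))² = (14*20)² = 280² = 78400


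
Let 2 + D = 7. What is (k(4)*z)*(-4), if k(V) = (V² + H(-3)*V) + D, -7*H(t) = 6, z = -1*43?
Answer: 21156/7 ≈ 3022.3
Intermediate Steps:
D = 5 (D = -2 + 7 = 5)
z = -43
H(t) = -6/7 (H(t) = -⅐*6 = -6/7)
k(V) = 5 + V² - 6*V/7 (k(V) = (V² - 6*V/7) + 5 = 5 + V² - 6*V/7)
(k(4)*z)*(-4) = ((5 + 4² - 6/7*4)*(-43))*(-4) = ((5 + 16 - 24/7)*(-43))*(-4) = ((123/7)*(-43))*(-4) = -5289/7*(-4) = 21156/7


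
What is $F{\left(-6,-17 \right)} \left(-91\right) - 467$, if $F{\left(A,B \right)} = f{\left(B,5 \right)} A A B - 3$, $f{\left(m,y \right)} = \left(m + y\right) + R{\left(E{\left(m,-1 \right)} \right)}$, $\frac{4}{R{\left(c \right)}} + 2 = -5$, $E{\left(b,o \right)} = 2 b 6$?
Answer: $-700322$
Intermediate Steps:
$E{\left(b,o \right)} = 12 b$
$R{\left(c \right)} = - \frac{4}{7}$ ($R{\left(c \right)} = \frac{4}{-2 - 5} = \frac{4}{-7} = 4 \left(- \frac{1}{7}\right) = - \frac{4}{7}$)
$f{\left(m,y \right)} = - \frac{4}{7} + m + y$ ($f{\left(m,y \right)} = \left(m + y\right) - \frac{4}{7} = - \frac{4}{7} + m + y$)
$F{\left(A,B \right)} = -3 + B A^{2} \left(\frac{31}{7} + B\right)$ ($F{\left(A,B \right)} = \left(- \frac{4}{7} + B + 5\right) A A B - 3 = \left(\frac{31}{7} + B\right) A A B - 3 = A \left(\frac{31}{7} + B\right) A B - 3 = A^{2} \left(\frac{31}{7} + B\right) B - 3 = B A^{2} \left(\frac{31}{7} + B\right) - 3 = -3 + B A^{2} \left(\frac{31}{7} + B\right)$)
$F{\left(-6,-17 \right)} \left(-91\right) - 467 = \left(-3 + \frac{1}{7} \left(-17\right) \left(-6\right)^{2} \left(31 + 7 \left(-17\right)\right)\right) \left(-91\right) - 467 = \left(-3 + \frac{1}{7} \left(-17\right) 36 \left(31 - 119\right)\right) \left(-91\right) - 467 = \left(-3 + \frac{1}{7} \left(-17\right) 36 \left(-88\right)\right) \left(-91\right) - 467 = \left(-3 + \frac{53856}{7}\right) \left(-91\right) - 467 = \frac{53835}{7} \left(-91\right) - 467 = -699855 - 467 = -700322$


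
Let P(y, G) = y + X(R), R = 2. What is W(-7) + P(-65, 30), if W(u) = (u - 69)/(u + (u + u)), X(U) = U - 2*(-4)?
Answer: -1079/21 ≈ -51.381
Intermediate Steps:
X(U) = 8 + U (X(U) = U + 8 = 8 + U)
P(y, G) = 10 + y (P(y, G) = y + (8 + 2) = y + 10 = 10 + y)
W(u) = (-69 + u)/(3*u) (W(u) = (-69 + u)/(u + 2*u) = (-69 + u)/((3*u)) = (-69 + u)*(1/(3*u)) = (-69 + u)/(3*u))
W(-7) + P(-65, 30) = (1/3)*(-69 - 7)/(-7) + (10 - 65) = (1/3)*(-1/7)*(-76) - 55 = 76/21 - 55 = -1079/21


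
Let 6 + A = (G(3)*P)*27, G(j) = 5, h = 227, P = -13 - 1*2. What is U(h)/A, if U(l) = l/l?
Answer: -1/2031 ≈ -0.00049237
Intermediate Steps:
P = -15 (P = -13 - 2 = -15)
U(l) = 1
A = -2031 (A = -6 + (5*(-15))*27 = -6 - 75*27 = -6 - 2025 = -2031)
U(h)/A = 1/(-2031) = 1*(-1/2031) = -1/2031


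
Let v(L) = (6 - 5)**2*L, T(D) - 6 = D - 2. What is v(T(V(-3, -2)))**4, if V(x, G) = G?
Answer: 16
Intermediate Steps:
T(D) = 4 + D (T(D) = 6 + (D - 2) = 6 + (-2 + D) = 4 + D)
v(L) = L (v(L) = 1**2*L = 1*L = L)
v(T(V(-3, -2)))**4 = (4 - 2)**4 = 2**4 = 16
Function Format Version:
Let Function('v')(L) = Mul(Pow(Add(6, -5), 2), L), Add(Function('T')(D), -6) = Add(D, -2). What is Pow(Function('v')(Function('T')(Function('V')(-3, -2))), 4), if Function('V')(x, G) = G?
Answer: 16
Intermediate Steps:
Function('T')(D) = Add(4, D) (Function('T')(D) = Add(6, Add(D, -2)) = Add(6, Add(-2, D)) = Add(4, D))
Function('v')(L) = L (Function('v')(L) = Mul(Pow(1, 2), L) = Mul(1, L) = L)
Pow(Function('v')(Function('T')(Function('V')(-3, -2))), 4) = Pow(Add(4, -2), 4) = Pow(2, 4) = 16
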